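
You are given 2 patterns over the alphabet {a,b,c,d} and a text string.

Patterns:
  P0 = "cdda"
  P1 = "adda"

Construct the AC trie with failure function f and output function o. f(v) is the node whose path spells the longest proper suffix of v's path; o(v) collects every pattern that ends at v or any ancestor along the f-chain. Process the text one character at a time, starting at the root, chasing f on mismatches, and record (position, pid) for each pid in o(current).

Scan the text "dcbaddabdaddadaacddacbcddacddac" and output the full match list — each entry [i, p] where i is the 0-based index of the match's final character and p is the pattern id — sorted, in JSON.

Construct AC machine:
Trie nodes:
  0='ε' goto a→5 c→1
  1='c' goto d→2
  2='cd' goto d→3
  3='cdd' goto a→4
  4='cdda' goto ·  [P0 ends]
  5='a' goto d→6
  6='ad' goto d→7
  7='add' goto a→8
  8='adda' goto ·  [P1 ends]

BFS fail/out derivation:
  fail(1) 'c': from fail(0)=0 chase 'c': 0 ⇒ 0;  out=∅∪out(0)=∅
  fail(5) 'a': from fail(0)=0 chase 'a': 0 ⇒ 0;  out=∅∪out(0)=∅
  fail(2) 'cd': from fail(1)=0 chase 'd': 0 ⇒ 0;  out=∅∪out(0)=∅
  fail(6) 'ad': from fail(5)=0 chase 'd': 0 ⇒ 0;  out=∅∪out(0)=∅
  fail(3) 'cdd': from fail(2)=0 chase 'd': 0 ⇒ 0;  out=∅∪out(0)=∅
  fail(7) 'add': from fail(6)=0 chase 'd': 0 ⇒ 0;  out=∅∪out(0)=∅
  fail(4) 'cdda': from fail(3)=0 chase 'a': 0 ⇒ 5;  out={0}∪out(5)={0}
  fail(8) 'adda': from fail(7)=0 chase 'a': 0 ⇒ 5;  out={1}∪out(5)={1}

Run:
[0] read 'd'  n0⇒n0
[1] read 'c'  n0⇒n1
[2] read 'b'  n1⇒n0 (via fail)
[3] read 'a'  n0⇒n5
[4] read 'd'  n5⇒n6
[5] read 'd'  n6⇒n7
[6] read 'a'  n7⇒n8  → match P1@[3:6]
[7] read 'b'  n8⇒n0 (via fail)
[8] read 'd'  n0⇒n0
[9] read 'a'  n0⇒n5
[10] read 'd'  n5⇒n6
[11] read 'd'  n6⇒n7
[12] read 'a'  n7⇒n8  → match P1@[9:12]
[13] read 'd'  n8⇒n6 (via fail)
[14] read 'a'  n6⇒n5 (via fail)
[15] read 'a'  n5⇒n5 (via fail)
[16] read 'c'  n5⇒n1 (via fail)
[17] read 'd'  n1⇒n2
[18] read 'd'  n2⇒n3
[19] read 'a'  n3⇒n4  → match P0@[16:19]
[20] read 'c'  n4⇒n1 (via fail)
[21] read 'b'  n1⇒n0 (via fail)
[22] read 'c'  n0⇒n1
[23] read 'd'  n1⇒n2
[24] read 'd'  n2⇒n3
[25] read 'a'  n3⇒n4  → match P0@[22:25]
[26] read 'c'  n4⇒n1 (via fail)
[27] read 'd'  n1⇒n2
[28] read 'd'  n2⇒n3
[29] read 'a'  n3⇒n4  → match P0@[26:29]
[30] read 'c'  n4⇒n1 (via fail)

Result: [[6,1],[12,1],[19,0],[25,0],[29,0]]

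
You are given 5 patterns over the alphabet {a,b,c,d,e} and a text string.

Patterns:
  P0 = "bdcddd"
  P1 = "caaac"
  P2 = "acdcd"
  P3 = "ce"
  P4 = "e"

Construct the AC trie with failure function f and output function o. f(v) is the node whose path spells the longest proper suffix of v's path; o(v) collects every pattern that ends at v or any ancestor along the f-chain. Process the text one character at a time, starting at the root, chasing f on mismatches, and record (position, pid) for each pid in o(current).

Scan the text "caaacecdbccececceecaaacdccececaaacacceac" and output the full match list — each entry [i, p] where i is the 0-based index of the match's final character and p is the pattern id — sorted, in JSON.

Construct AC machine:
Trie nodes:
  0='ε' goto a→12 b→1 c→7 e→18
  1='b' goto d→2
  2='bd' goto c→3
  3='bdc' goto d→4
  4='bdcd' goto d→5
  5='bdcdd' goto d→6
  6='bdcddd' goto ·  [P0 ends]
  7='c' goto a→8 e→17
  8='ca' goto a→9
  9='caa' goto a→10
  10='caaa' goto c→11
  11='caaac' goto ·  [P1 ends]
  12='a' goto c→13
  13='ac' goto d→14
  14='acd' goto c→15
  15='acdc' goto d→16
  16='acdcd' goto ·  [P2 ends]
  17='ce' goto ·  [P3 ends]
  18='e' goto ·  [P4 ends]

BFS fail/out derivation:
  fail(1) 'b': from fail(0)=0 chase 'b': 0 ⇒ 0;  out=∅∪out(0)=∅
  fail(7) 'c': from fail(0)=0 chase 'c': 0 ⇒ 0;  out=∅∪out(0)=∅
  fail(12) 'a': from fail(0)=0 chase 'a': 0 ⇒ 0;  out=∅∪out(0)=∅
  fail(18) 'e': from fail(0)=0 chase 'e': 0 ⇒ 0;  out={4}∪out(0)={4}
  fail(2) 'bd': from fail(1)=0 chase 'd': 0 ⇒ 0;  out=∅∪out(0)=∅
  fail(8) 'ca': from fail(7)=0 chase 'a': 0 ⇒ 12;  out=∅∪out(12)=∅
  fail(13) 'ac': from fail(12)=0 chase 'c': 0 ⇒ 7;  out=∅∪out(7)=∅
  fail(17) 'ce': from fail(7)=0 chase 'e': 0 ⇒ 18;  out={3}∪out(18)={3,4}
  fail(3) 'bdc': from fail(2)=0 chase 'c': 0 ⇒ 7;  out=∅∪out(7)=∅
  fail(9) 'caa': from fail(8)=12 chase 'a': 12→0 ⇒ 12;  out=∅∪out(12)=∅
  fail(14) 'acd': from fail(13)=7 chase 'd': 7→0 ⇒ 0;  out=∅∪out(0)=∅
  fail(4) 'bdcd': from fail(3)=7 chase 'd': 7→0 ⇒ 0;  out=∅∪out(0)=∅
  fail(10) 'caaa': from fail(9)=12 chase 'a': 12→0 ⇒ 12;  out=∅∪out(12)=∅
  fail(15) 'acdc': from fail(14)=0 chase 'c': 0 ⇒ 7;  out=∅∪out(7)=∅
  fail(5) 'bdcdd': from fail(4)=0 chase 'd': 0 ⇒ 0;  out=∅∪out(0)=∅
  fail(11) 'caaac': from fail(10)=12 chase 'c': 12 ⇒ 13;  out={1}∪out(13)={1}
  fail(16) 'acdcd': from fail(15)=7 chase 'd': 7→0 ⇒ 0;  out={2}∪out(0)={2}
  fail(6) 'bdcddd': from fail(5)=0 chase 'd': 0 ⇒ 0;  out={0}∪out(0)={0}

Scan:
pos 0 'c': at 7
pos 1 'a': at 8
pos 2 'a': at 9
pos 3 'a': at 10
pos 4 'c': at 11  → match P1@[0:4]
pos 5 'e': at 17 (fail-walked)  → match P3@[4:5],P4@[5:5]
pos 6 'c': at 7 (fail-walked)
pos 7 'd': at 0 (fail-walked)
pos 8 'b': at 1
pos 9 'c': at 7 (fail-walked)
pos 10 'c': at 7 (fail-walked)
pos 11 'e': at 17  → match P3@[10:11],P4@[11:11]
pos 12 'c': at 7 (fail-walked)
pos 13 'e': at 17  → match P3@[12:13],P4@[13:13]
pos 14 'c': at 7 (fail-walked)
pos 15 'c': at 7 (fail-walked)
pos 16 'e': at 17  → match P3@[15:16],P4@[16:16]
pos 17 'e': at 18 (fail-walked)  → match P4@[17:17]
pos 18 'c': at 7 (fail-walked)
pos 19 'a': at 8
pos 20 'a': at 9
pos 21 'a': at 10
pos 22 'c': at 11  → match P1@[18:22]
pos 23 'd': at 14 (fail-walked)
pos 24 'c': at 15
pos 25 'c': at 7 (fail-walked)
pos 26 'e': at 17  → match P3@[25:26],P4@[26:26]
pos 27 'c': at 7 (fail-walked)
pos 28 'e': at 17  → match P3@[27:28],P4@[28:28]
pos 29 'c': at 7 (fail-walked)
pos 30 'a': at 8
pos 31 'a': at 9
pos 32 'a': at 10
pos 33 'c': at 11  → match P1@[29:33]
pos 34 'a': at 8 (fail-walked)
pos 35 'c': at 13 (fail-walked)
pos 36 'c': at 7 (fail-walked)
pos 37 'e': at 17  → match P3@[36:37],P4@[37:37]
pos 38 'a': at 12 (fail-walked)
pos 39 'c': at 13

Matches: [[4,1],[5,3],[5,4],[11,3],[11,4],[13,3],[13,4],[16,3],[16,4],[17,4],[22,1],[26,3],[26,4],[28,3],[28,4],[33,1],[37,3],[37,4]]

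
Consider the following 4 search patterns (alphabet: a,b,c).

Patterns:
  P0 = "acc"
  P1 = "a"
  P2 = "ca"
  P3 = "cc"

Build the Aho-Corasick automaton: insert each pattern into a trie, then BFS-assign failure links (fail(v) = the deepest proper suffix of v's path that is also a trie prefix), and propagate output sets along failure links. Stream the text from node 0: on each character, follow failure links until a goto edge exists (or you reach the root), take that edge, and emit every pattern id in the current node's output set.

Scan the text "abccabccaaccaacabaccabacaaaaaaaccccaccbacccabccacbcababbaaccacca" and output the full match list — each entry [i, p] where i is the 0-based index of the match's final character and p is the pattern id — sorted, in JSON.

Build automaton:
Trie (insert patterns):
  0='ε' goto a→1 c→4
  1='a' goto c→2  ←P1
  2='ac' goto c→3
  3='acc' goto ·  ←P0
  4='c' goto a→5 c→6
  5='ca' goto ·  ←P2
  6='cc' goto ·  ←P3

BFS fail/out derivation:
  fail(1) 'a': from fail(0)=0 chase 'a': 0 ⇒ 0;  out={1}∪out(0)={1}
  fail(4) 'c': from fail(0)=0 chase 'c': 0 ⇒ 0;  out=∅∪out(0)=∅
  fail(2) 'ac': from fail(1)=0 chase 'c': 0 ⇒ 4;  out=∅∪out(4)=∅
  fail(5) 'ca': from fail(4)=0 chase 'a': 0 ⇒ 1;  out={2}∪out(1)={1,2}
  fail(6) 'cc': from fail(4)=0 chase 'c': 0 ⇒ 4;  out={3}∪out(4)={3}
  fail(3) 'acc': from fail(2)=4 chase 'c': 4 ⇒ 6;  out={0}∪out(6)={0,3}

Scan:
[0] read 'a'  n0⇒n1  → match P1@[0:0]
[1] read 'b'  n1⇒n0 ·f
[2] read 'c'  n0⇒n4
[3] read 'c'  n4⇒n6  → match P3@[2:3]
[4] read 'a'  n6⇒n5 ·f  → match P1@[4:4],P2@[3:4]
[5] read 'b'  n5⇒n0 ·f
[6] read 'c'  n0⇒n4
[7] read 'c'  n4⇒n6  → match P3@[6:7]
[8] read 'a'  n6⇒n5 ·f  → match P1@[8:8],P2@[7:8]
[9] read 'a'  n5⇒n1 ·f  → match P1@[9:9]
[10] read 'c'  n1⇒n2
[11] read 'c'  n2⇒n3  → match P0@[9:11],P3@[10:11]
[12] read 'a'  n3⇒n5 ·f  → match P1@[12:12],P2@[11:12]
[13] read 'a'  n5⇒n1 ·f  → match P1@[13:13]
[14] read 'c'  n1⇒n2
[15] read 'a'  n2⇒n5 ·f  → match P1@[15:15],P2@[14:15]
[16] read 'b'  n5⇒n0 ·f
[17] read 'a'  n0⇒n1  → match P1@[17:17]
[18] read 'c'  n1⇒n2
[19] read 'c'  n2⇒n3  → match P0@[17:19],P3@[18:19]
[20] read 'a'  n3⇒n5 ·f  → match P1@[20:20],P2@[19:20]
[21] read 'b'  n5⇒n0 ·f
[22] read 'a'  n0⇒n1  → match P1@[22:22]
[23] read 'c'  n1⇒n2
[24] read 'a'  n2⇒n5 ·f  → match P1@[24:24],P2@[23:24]
[25] read 'a'  n5⇒n1 ·f  → match P1@[25:25]
[26] read 'a'  n1⇒n1 ·f  → match P1@[26:26]
[27] read 'a'  n1⇒n1 ·f  → match P1@[27:27]
[28] read 'a'  n1⇒n1 ·f  → match P1@[28:28]
[29] read 'a'  n1⇒n1 ·f  → match P1@[29:29]
[30] read 'a'  n1⇒n1 ·f  → match P1@[30:30]
[31] read 'c'  n1⇒n2
[32] read 'c'  n2⇒n3  → match P0@[30:32],P3@[31:32]
[33] read 'c'  n3⇒n6 ·f  → match P3@[32:33]
[34] read 'c'  n6⇒n6 ·f  → match P3@[33:34]
[35] read 'a'  n6⇒n5 ·f  → match P1@[35:35],P2@[34:35]
[36] read 'c'  n5⇒n2 ·f
[37] read 'c'  n2⇒n3  → match P0@[35:37],P3@[36:37]
[38] read 'b'  n3⇒n0 ·f
[39] read 'a'  n0⇒n1  → match P1@[39:39]
[40] read 'c'  n1⇒n2
[41] read 'c'  n2⇒n3  → match P0@[39:41],P3@[40:41]
[42] read 'c'  n3⇒n6 ·f  → match P3@[41:42]
[43] read 'a'  n6⇒n5 ·f  → match P1@[43:43],P2@[42:43]
[44] read 'b'  n5⇒n0 ·f
[45] read 'c'  n0⇒n4
[46] read 'c'  n4⇒n6  → match P3@[45:46]
[47] read 'a'  n6⇒n5 ·f  → match P1@[47:47],P2@[46:47]
[48] read 'c'  n5⇒n2 ·f
[49] read 'b'  n2⇒n0 ·f
[50] read 'c'  n0⇒n4
[51] read 'a'  n4⇒n5  → match P1@[51:51],P2@[50:51]
[52] read 'b'  n5⇒n0 ·f
[53] read 'a'  n0⇒n1  → match P1@[53:53]
[54] read 'b'  n1⇒n0 ·f
[55] read 'b'  n0⇒n0
[56] read 'a'  n0⇒n1  → match P1@[56:56]
[57] read 'a'  n1⇒n1 ·f  → match P1@[57:57]
[58] read 'c'  n1⇒n2
[59] read 'c'  n2⇒n3  → match P0@[57:59],P3@[58:59]
[60] read 'a'  n3⇒n5 ·f  → match P1@[60:60],P2@[59:60]
[61] read 'c'  n5⇒n2 ·f
[62] read 'c'  n2⇒n3  → match P0@[60:62],P3@[61:62]
[63] read 'a'  n3⇒n5 ·f  → match P1@[63:63],P2@[62:63]

Matches: [[0,1],[3,3],[4,1],[4,2],[7,3],[8,1],[8,2],[9,1],[11,0],[11,3],[12,1],[12,2],[13,1],[15,1],[15,2],[17,1],[19,0],[19,3],[20,1],[20,2],[22,1],[24,1],[24,2],[25,1],[26,1],[27,1],[28,1],[29,1],[30,1],[32,0],[32,3],[33,3],[34,3],[35,1],[35,2],[37,0],[37,3],[39,1],[41,0],[41,3],[42,3],[43,1],[43,2],[46,3],[47,1],[47,2],[51,1],[51,2],[53,1],[56,1],[57,1],[59,0],[59,3],[60,1],[60,2],[62,0],[62,3],[63,1],[63,2]]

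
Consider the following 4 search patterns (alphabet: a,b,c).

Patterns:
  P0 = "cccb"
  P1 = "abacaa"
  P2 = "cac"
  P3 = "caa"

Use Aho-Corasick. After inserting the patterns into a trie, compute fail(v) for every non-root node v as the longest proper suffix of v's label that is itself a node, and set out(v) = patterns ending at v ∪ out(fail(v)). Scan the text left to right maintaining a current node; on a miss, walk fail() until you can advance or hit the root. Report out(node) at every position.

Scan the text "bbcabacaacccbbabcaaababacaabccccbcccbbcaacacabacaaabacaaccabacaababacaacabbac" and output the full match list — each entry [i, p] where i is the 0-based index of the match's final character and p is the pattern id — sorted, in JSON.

Build:
Trie nodes:
  0='ε' goto a→5 c→1
  1='c' goto a→11 c→2
  2='cc' goto c→3
  3='ccc' goto b→4
  4='cccb' goto ·  ←P0
  5='a' goto b→6
  6='ab' goto a→7
  7='aba' goto c→8
  8='abac' goto a→9
  9='abaca' goto a→10
  10='abacaa' goto ·  ←P1
  11='ca' goto a→13 c→12
  12='cac' goto ·  ←P2
  13='caa' goto ·  ←P3

Failure links (BFS by depth):
  n1('c'): parent n0 fail=0; on 'c' 0 → fail=0;  out ∅∪∅=∅
  n5('a'): parent n0 fail=0; on 'a' 0 → fail=0;  out ∅∪∅=∅
  n2('cc'): parent n1 fail=0; on 'c' 0 → fail=1;  out ∅∪∅=∅
  n6('ab'): parent n5 fail=0; on 'b' 0 → fail=0;  out ∅∪∅=∅
  n11('ca'): parent n1 fail=0; on 'a' 0 → fail=5;  out ∅∪∅=∅
  n3('ccc'): parent n2 fail=1; on 'c' 1 → fail=2;  out ∅∪∅=∅
  n7('aba'): parent n6 fail=0; on 'a' 0 → fail=5;  out ∅∪∅=∅
  n12('cac'): parent n11 fail=5; on 'c' 5→0 → fail=1;  out {2}∪∅={2}
  n13('caa'): parent n11 fail=5; on 'a' 5→0 → fail=5;  out {3}∪∅={3}
  n4('cccb'): parent n3 fail=2; on 'b' 2→1→0 → fail=0;  out {0}∪∅={0}
  n8('abac'): parent n7 fail=5; on 'c' 5→0 → fail=1;  out ∅∪∅=∅
  n9('abaca'): parent n8 fail=1; on 'a' 1 → fail=11;  out ∅∪∅=∅
  n10('abacaa'): parent n9 fail=11; on 'a' 11 → fail=13;  out {1}∪{3}={1,3}

Run:
[0] read 'b'  n0⇒n0
[1] read 'b'  n0⇒n0
[2] read 'c'  n0⇒n1
[3] read 'a'  n1⇒n11
[4] read 'b'  n11⇒n6 (via fail)
[5] read 'a'  n6⇒n7
[6] read 'c'  n7⇒n8
[7] read 'a'  n8⇒n9
[8] read 'a'  n9⇒n10  ** P1@[3:8],P3@[6:8]
[9] read 'c'  n10⇒n1 (via fail)
[10] read 'c'  n1⇒n2
[11] read 'c'  n2⇒n3
[12] read 'b'  n3⇒n4  ** P0@[9:12]
[13] read 'b'  n4⇒n0 (via fail)
[14] read 'a'  n0⇒n5
[15] read 'b'  n5⇒n6
[16] read 'c'  n6⇒n1 (via fail)
[17] read 'a'  n1⇒n11
[18] read 'a'  n11⇒n13  ** P3@[16:18]
[19] read 'a'  n13⇒n5 (via fail)
[20] read 'b'  n5⇒n6
[21] read 'a'  n6⇒n7
[22] read 'b'  n7⇒n6 (via fail)
[23] read 'a'  n6⇒n7
[24] read 'c'  n7⇒n8
[25] read 'a'  n8⇒n9
[26] read 'a'  n9⇒n10  ** P1@[21:26],P3@[24:26]
[27] read 'b'  n10⇒n6 (via fail)
[28] read 'c'  n6⇒n1 (via fail)
[29] read 'c'  n1⇒n2
[30] read 'c'  n2⇒n3
[31] read 'c'  n3⇒n3 (via fail)
[32] read 'b'  n3⇒n4  ** P0@[29:32]
[33] read 'c'  n4⇒n1 (via fail)
[34] read 'c'  n1⇒n2
[35] read 'c'  n2⇒n3
[36] read 'b'  n3⇒n4  ** P0@[33:36]
[37] read 'b'  n4⇒n0 (via fail)
[38] read 'c'  n0⇒n1
[39] read 'a'  n1⇒n11
[40] read 'a'  n11⇒n13  ** P3@[38:40]
[41] read 'c'  n13⇒n1 (via fail)
[42] read 'a'  n1⇒n11
[43] read 'c'  n11⇒n12  ** P2@[41:43]
[44] read 'a'  n12⇒n11 (via fail)
[45] read 'b'  n11⇒n6 (via fail)
[46] read 'a'  n6⇒n7
[47] read 'c'  n7⇒n8
[48] read 'a'  n8⇒n9
[49] read 'a'  n9⇒n10  ** P1@[44:49],P3@[47:49]
[50] read 'a'  n10⇒n5 (via fail)
[51] read 'b'  n5⇒n6
[52] read 'a'  n6⇒n7
[53] read 'c'  n7⇒n8
[54] read 'a'  n8⇒n9
[55] read 'a'  n9⇒n10  ** P1@[50:55],P3@[53:55]
[56] read 'c'  n10⇒n1 (via fail)
[57] read 'c'  n1⇒n2
[58] read 'a'  n2⇒n11 (via fail)
[59] read 'b'  n11⇒n6 (via fail)
[60] read 'a'  n6⇒n7
[61] read 'c'  n7⇒n8
[62] read 'a'  n8⇒n9
[63] read 'a'  n9⇒n10  ** P1@[58:63],P3@[61:63]
[64] read 'b'  n10⇒n6 (via fail)
[65] read 'a'  n6⇒n7
[66] read 'b'  n7⇒n6 (via fail)
[67] read 'a'  n6⇒n7
[68] read 'c'  n7⇒n8
[69] read 'a'  n8⇒n9
[70] read 'a'  n9⇒n10  ** P1@[65:70],P3@[68:70]
[71] read 'c'  n10⇒n1 (via fail)
[72] read 'a'  n1⇒n11
[73] read 'b'  n11⇒n6 (via fail)
[74] read 'b'  n6⇒n0 (via fail)
[75] read 'a'  n0⇒n5
[76] read 'c'  n5⇒n1 (via fail)

All matches (sorted): [[8,1],[8,3],[12,0],[18,3],[26,1],[26,3],[32,0],[36,0],[40,3],[43,2],[49,1],[49,3],[55,1],[55,3],[63,1],[63,3],[70,1],[70,3]]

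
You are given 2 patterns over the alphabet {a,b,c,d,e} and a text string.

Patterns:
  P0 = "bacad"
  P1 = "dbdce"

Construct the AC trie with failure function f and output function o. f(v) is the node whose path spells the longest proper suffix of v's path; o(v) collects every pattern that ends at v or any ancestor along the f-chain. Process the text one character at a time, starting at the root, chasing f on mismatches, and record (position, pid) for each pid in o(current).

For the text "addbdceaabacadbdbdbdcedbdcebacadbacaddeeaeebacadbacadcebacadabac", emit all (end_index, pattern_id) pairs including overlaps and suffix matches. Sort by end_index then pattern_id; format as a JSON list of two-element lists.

Build automaton:
Trie nodes:
  0='ε' goto b→1 d→6
  1='b' goto a→2
  2='ba' goto c→3
  3='bac' goto a→4
  4='baca' goto d→5
  5='bacad' goto ·  ←P0
  6='d' goto b→7
  7='db' goto d→8
  8='dbd' goto c→9
  9='dbdc' goto e→10
  10='dbdce' goto ·  ←P1

Failure links (BFS by depth):
  n1('b'): parent n0 fail=0; on 'b' 0 → fail=0;  out ∅∪∅=∅
  n6('d'): parent n0 fail=0; on 'd' 0 → fail=0;  out ∅∪∅=∅
  n2('ba'): parent n1 fail=0; on 'a' 0 → fail=0;  out ∅∪∅=∅
  n7('db'): parent n6 fail=0; on 'b' 0 → fail=1;  out ∅∪∅=∅
  n3('bac'): parent n2 fail=0; on 'c' 0 → fail=0;  out ∅∪∅=∅
  n8('dbd'): parent n7 fail=1; on 'd' 1→0 → fail=6;  out ∅∪∅=∅
  n4('baca'): parent n3 fail=0; on 'a' 0 → fail=0;  out ∅∪∅=∅
  n9('dbdc'): parent n8 fail=6; on 'c' 6→0 → fail=0;  out ∅∪∅=∅
  n5('bacad'): parent n4 fail=0; on 'd' 0 → fail=6;  out {0}∪∅={0}
  n10('dbdce'): parent n9 fail=0; on 'e' 0 → fail=0;  out {1}∪∅={1}

Run:
pos 0 'a': at 0
pos 1 'd': at 6
pos 2 'd': at 6 ·f
pos 3 'b': at 7
pos 4 'd': at 8
pos 5 'c': at 9
pos 6 'e': at 10  emit P1@[2:6]
pos 7 'a': at 0 ·f
pos 8 'a': at 0
pos 9 'b': at 1
pos 10 'a': at 2
pos 11 'c': at 3
pos 12 'a': at 4
pos 13 'd': at 5  emit P0@[9:13]
pos 14 'b': at 7 ·f
pos 15 'd': at 8
pos 16 'b': at 7 ·f
pos 17 'd': at 8
pos 18 'b': at 7 ·f
pos 19 'd': at 8
pos 20 'c': at 9
pos 21 'e': at 10  emit P1@[17:21]
pos 22 'd': at 6 ·f
pos 23 'b': at 7
pos 24 'd': at 8
pos 25 'c': at 9
pos 26 'e': at 10  emit P1@[22:26]
pos 27 'b': at 1 ·f
pos 28 'a': at 2
pos 29 'c': at 3
pos 30 'a': at 4
pos 31 'd': at 5  emit P0@[27:31]
pos 32 'b': at 7 ·f
pos 33 'a': at 2 ·f
pos 34 'c': at 3
pos 35 'a': at 4
pos 36 'd': at 5  emit P0@[32:36]
pos 37 'd': at 6 ·f
pos 38 'e': at 0 ·f
pos 39 'e': at 0
pos 40 'a': at 0
pos 41 'e': at 0
pos 42 'e': at 0
pos 43 'b': at 1
pos 44 'a': at 2
pos 45 'c': at 3
pos 46 'a': at 4
pos 47 'd': at 5  emit P0@[43:47]
pos 48 'b': at 7 ·f
pos 49 'a': at 2 ·f
pos 50 'c': at 3
pos 51 'a': at 4
pos 52 'd': at 5  emit P0@[48:52]
pos 53 'c': at 0 ·f
pos 54 'e': at 0
pos 55 'b': at 1
pos 56 'a': at 2
pos 57 'c': at 3
pos 58 'a': at 4
pos 59 'd': at 5  emit P0@[55:59]
pos 60 'a': at 0 ·f
pos 61 'b': at 1
pos 62 'a': at 2
pos 63 'c': at 3

Result: [[6,1],[13,0],[21,1],[26,1],[31,0],[36,0],[47,0],[52,0],[59,0]]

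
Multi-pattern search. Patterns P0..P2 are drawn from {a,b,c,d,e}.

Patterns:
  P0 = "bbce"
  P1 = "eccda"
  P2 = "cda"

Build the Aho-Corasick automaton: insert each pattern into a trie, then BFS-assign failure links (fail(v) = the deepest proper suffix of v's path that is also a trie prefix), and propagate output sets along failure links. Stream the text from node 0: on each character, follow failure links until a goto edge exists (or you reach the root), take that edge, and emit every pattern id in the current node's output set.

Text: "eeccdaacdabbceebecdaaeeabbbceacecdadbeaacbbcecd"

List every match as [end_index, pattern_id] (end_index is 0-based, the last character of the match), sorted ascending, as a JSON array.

Build:
Trie (insert patterns):
  0='ε' goto b→1 c→10 e→5
  1='b' goto b→2
  2='bb' goto c→3
  3='bbc' goto e→4
  4='bbce' goto ·  ←P0
  5='e' goto c→6
  6='ec' goto c→7
  7='ecc' goto d→8
  8='eccd' goto a→9
  9='eccda' goto ·  ←P1
  10='c' goto d→11
  11='cd' goto a→12
  12='cda' goto ·  ←P2

BFS fail/out derivation:
  fail(1) 'b': from fail(0)=0 chase 'b': 0 ⇒ 0;  out=∅∪out(0)=∅
  fail(5) 'e': from fail(0)=0 chase 'e': 0 ⇒ 0;  out=∅∪out(0)=∅
  fail(10) 'c': from fail(0)=0 chase 'c': 0 ⇒ 0;  out=∅∪out(0)=∅
  fail(2) 'bb': from fail(1)=0 chase 'b': 0 ⇒ 1;  out=∅∪out(1)=∅
  fail(6) 'ec': from fail(5)=0 chase 'c': 0 ⇒ 10;  out=∅∪out(10)=∅
  fail(11) 'cd': from fail(10)=0 chase 'd': 0 ⇒ 0;  out=∅∪out(0)=∅
  fail(3) 'bbc': from fail(2)=1 chase 'c': 1→0 ⇒ 10;  out=∅∪out(10)=∅
  fail(7) 'ecc': from fail(6)=10 chase 'c': 10→0 ⇒ 10;  out=∅∪out(10)=∅
  fail(12) 'cda': from fail(11)=0 chase 'a': 0 ⇒ 0;  out={2}∪out(0)={2}
  fail(4) 'bbce': from fail(3)=10 chase 'e': 10→0 ⇒ 5;  out={0}∪out(5)={0}
  fail(8) 'eccd': from fail(7)=10 chase 'd': 10 ⇒ 11;  out=∅∪out(11)=∅
  fail(9) 'eccda': from fail(8)=11 chase 'a': 11 ⇒ 12;  out={1}∪out(12)={1,2}

Scan:
pos 0 'e': at 5
pos 1 'e': at 5 (via fail)
pos 2 'c': at 6
pos 3 'c': at 7
pos 4 'd': at 8
pos 5 'a': at 9  emit P1@[1:5],P2@[3:5]
pos 6 'a': at 0 (via fail)
pos 7 'c': at 10
pos 8 'd': at 11
pos 9 'a': at 12  emit P2@[7:9]
pos 10 'b': at 1 (via fail)
pos 11 'b': at 2
pos 12 'c': at 3
pos 13 'e': at 4  emit P0@[10:13]
pos 14 'e': at 5 (via fail)
pos 15 'b': at 1 (via fail)
pos 16 'e': at 5 (via fail)
pos 17 'c': at 6
pos 18 'd': at 11 (via fail)
pos 19 'a': at 12  emit P2@[17:19]
pos 20 'a': at 0 (via fail)
pos 21 'e': at 5
pos 22 'e': at 5 (via fail)
pos 23 'a': at 0 (via fail)
pos 24 'b': at 1
pos 25 'b': at 2
pos 26 'b': at 2 (via fail)
pos 27 'c': at 3
pos 28 'e': at 4  emit P0@[25:28]
pos 29 'a': at 0 (via fail)
pos 30 'c': at 10
pos 31 'e': at 5 (via fail)
pos 32 'c': at 6
pos 33 'd': at 11 (via fail)
pos 34 'a': at 12  emit P2@[32:34]
pos 35 'd': at 0 (via fail)
pos 36 'b': at 1
pos 37 'e': at 5 (via fail)
pos 38 'a': at 0 (via fail)
pos 39 'a': at 0
pos 40 'c': at 10
pos 41 'b': at 1 (via fail)
pos 42 'b': at 2
pos 43 'c': at 3
pos 44 'e': at 4  emit P0@[41:44]
pos 45 'c': at 6 (via fail)
pos 46 'd': at 11 (via fail)

Result: [[5,1],[5,2],[9,2],[13,0],[19,2],[28,0],[34,2],[44,0]]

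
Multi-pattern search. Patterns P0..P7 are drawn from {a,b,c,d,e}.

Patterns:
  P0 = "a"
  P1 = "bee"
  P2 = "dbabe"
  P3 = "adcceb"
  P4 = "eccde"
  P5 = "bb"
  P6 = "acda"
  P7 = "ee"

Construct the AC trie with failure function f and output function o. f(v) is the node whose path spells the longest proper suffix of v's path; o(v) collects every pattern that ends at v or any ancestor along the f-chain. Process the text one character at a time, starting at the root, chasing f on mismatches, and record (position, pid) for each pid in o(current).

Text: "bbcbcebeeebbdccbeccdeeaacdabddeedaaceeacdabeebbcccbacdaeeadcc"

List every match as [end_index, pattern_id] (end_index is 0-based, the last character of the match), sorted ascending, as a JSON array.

Construct AC machine:
Trie (insert patterns):
  0='ε' goto a→1 b→2 d→5 e→15
  1='a' goto c→21 d→10  ←P0
  2='b' goto b→20 e→3
  3='be' goto e→4
  4='bee' goto ·  ←P1
  5='d' goto b→6
  6='db' goto a→7
  7='dba' goto b→8
  8='dbab' goto e→9
  9='dbabe' goto ·  ←P2
  10='ad' goto c→11
  11='adc' goto c→12
  12='adcc' goto e→13
  13='adcce' goto b→14
  14='adcceb' goto ·  ←P3
  15='e' goto c→16 e→24
  16='ec' goto c→17
  17='ecc' goto d→18
  18='eccd' goto e→19
  19='eccde' goto ·  ←P4
  20='bb' goto ·  ←P5
  21='ac' goto d→22
  22='acd' goto a→23
  23='acda' goto ·  ←P6
  24='ee' goto ·  ←P7

BFS fail/out derivation:
  fail(1) 'a': from fail(0)=0 chase 'a': 0 ⇒ 0;  out={0}∪out(0)={0}
  fail(2) 'b': from fail(0)=0 chase 'b': 0 ⇒ 0;  out=∅∪out(0)=∅
  fail(5) 'd': from fail(0)=0 chase 'd': 0 ⇒ 0;  out=∅∪out(0)=∅
  fail(15) 'e': from fail(0)=0 chase 'e': 0 ⇒ 0;  out=∅∪out(0)=∅
  fail(3) 'be': from fail(2)=0 chase 'e': 0 ⇒ 15;  out=∅∪out(15)=∅
  fail(6) 'db': from fail(5)=0 chase 'b': 0 ⇒ 2;  out=∅∪out(2)=∅
  fail(10) 'ad': from fail(1)=0 chase 'd': 0 ⇒ 5;  out=∅∪out(5)=∅
  fail(16) 'ec': from fail(15)=0 chase 'c': 0 ⇒ 0;  out=∅∪out(0)=∅
  fail(20) 'bb': from fail(2)=0 chase 'b': 0 ⇒ 2;  out={5}∪out(2)={5}
  fail(21) 'ac': from fail(1)=0 chase 'c': 0 ⇒ 0;  out=∅∪out(0)=∅
  fail(24) 'ee': from fail(15)=0 chase 'e': 0 ⇒ 15;  out={7}∪out(15)={7}
  fail(4) 'bee': from fail(3)=15 chase 'e': 15 ⇒ 24;  out={1}∪out(24)={1,7}
  fail(7) 'dba': from fail(6)=2 chase 'a': 2→0 ⇒ 1;  out=∅∪out(1)={0}
  fail(11) 'adc': from fail(10)=5 chase 'c': 5→0 ⇒ 0;  out=∅∪out(0)=∅
  fail(17) 'ecc': from fail(16)=0 chase 'c': 0 ⇒ 0;  out=∅∪out(0)=∅
  fail(22) 'acd': from fail(21)=0 chase 'd': 0 ⇒ 5;  out=∅∪out(5)=∅
  fail(8) 'dbab': from fail(7)=1 chase 'b': 1→0 ⇒ 2;  out=∅∪out(2)=∅
  fail(12) 'adcc': from fail(11)=0 chase 'c': 0 ⇒ 0;  out=∅∪out(0)=∅
  fail(18) 'eccd': from fail(17)=0 chase 'd': 0 ⇒ 5;  out=∅∪out(5)=∅
  fail(23) 'acda': from fail(22)=5 chase 'a': 5→0 ⇒ 1;  out={6}∪out(1)={0,6}
  fail(9) 'dbabe': from fail(8)=2 chase 'e': 2 ⇒ 3;  out={2}∪out(3)={2}
  fail(13) 'adcce': from fail(12)=0 chase 'e': 0 ⇒ 15;  out=∅∪out(15)=∅
  fail(19) 'eccde': from fail(18)=5 chase 'e': 5→0 ⇒ 15;  out={4}∪out(15)={4}
  fail(14) 'adcceb': from fail(13)=15 chase 'b': 15→0 ⇒ 2;  out={3}∪out(2)={3}

Text stream:
[0] read 'b'  n0⇒n2
[1] read 'b'  n2⇒n20  → match P5@[0:1]
[2] read 'c'  n20⇒n0 (via fail)
[3] read 'b'  n0⇒n2
[4] read 'c'  n2⇒n0 (via fail)
[5] read 'e'  n0⇒n15
[6] read 'b'  n15⇒n2 (via fail)
[7] read 'e'  n2⇒n3
[8] read 'e'  n3⇒n4  → match P1@[6:8],P7@[7:8]
[9] read 'e'  n4⇒n24 (via fail)  → match P7@[8:9]
[10] read 'b'  n24⇒n2 (via fail)
[11] read 'b'  n2⇒n20  → match P5@[10:11]
[12] read 'd'  n20⇒n5 (via fail)
[13] read 'c'  n5⇒n0 (via fail)
[14] read 'c'  n0⇒n0
[15] read 'b'  n0⇒n2
[16] read 'e'  n2⇒n3
[17] read 'c'  n3⇒n16 (via fail)
[18] read 'c'  n16⇒n17
[19] read 'd'  n17⇒n18
[20] read 'e'  n18⇒n19  → match P4@[16:20]
[21] read 'e'  n19⇒n24 (via fail)  → match P7@[20:21]
[22] read 'a'  n24⇒n1 (via fail)  → match P0@[22:22]
[23] read 'a'  n1⇒n1 (via fail)  → match P0@[23:23]
[24] read 'c'  n1⇒n21
[25] read 'd'  n21⇒n22
[26] read 'a'  n22⇒n23  → match P0@[26:26],P6@[23:26]
[27] read 'b'  n23⇒n2 (via fail)
[28] read 'd'  n2⇒n5 (via fail)
[29] read 'd'  n5⇒n5 (via fail)
[30] read 'e'  n5⇒n15 (via fail)
[31] read 'e'  n15⇒n24  → match P7@[30:31]
[32] read 'd'  n24⇒n5 (via fail)
[33] read 'a'  n5⇒n1 (via fail)  → match P0@[33:33]
[34] read 'a'  n1⇒n1 (via fail)  → match P0@[34:34]
[35] read 'c'  n1⇒n21
[36] read 'e'  n21⇒n15 (via fail)
[37] read 'e'  n15⇒n24  → match P7@[36:37]
[38] read 'a'  n24⇒n1 (via fail)  → match P0@[38:38]
[39] read 'c'  n1⇒n21
[40] read 'd'  n21⇒n22
[41] read 'a'  n22⇒n23  → match P0@[41:41],P6@[38:41]
[42] read 'b'  n23⇒n2 (via fail)
[43] read 'e'  n2⇒n3
[44] read 'e'  n3⇒n4  → match P1@[42:44],P7@[43:44]
[45] read 'b'  n4⇒n2 (via fail)
[46] read 'b'  n2⇒n20  → match P5@[45:46]
[47] read 'c'  n20⇒n0 (via fail)
[48] read 'c'  n0⇒n0
[49] read 'c'  n0⇒n0
[50] read 'b'  n0⇒n2
[51] read 'a'  n2⇒n1 (via fail)  → match P0@[51:51]
[52] read 'c'  n1⇒n21
[53] read 'd'  n21⇒n22
[54] read 'a'  n22⇒n23  → match P0@[54:54],P6@[51:54]
[55] read 'e'  n23⇒n15 (via fail)
[56] read 'e'  n15⇒n24  → match P7@[55:56]
[57] read 'a'  n24⇒n1 (via fail)  → match P0@[57:57]
[58] read 'd'  n1⇒n10
[59] read 'c'  n10⇒n11
[60] read 'c'  n11⇒n12

All matches (sorted): [[1,5],[8,1],[8,7],[9,7],[11,5],[20,4],[21,7],[22,0],[23,0],[26,0],[26,6],[31,7],[33,0],[34,0],[37,7],[38,0],[41,0],[41,6],[44,1],[44,7],[46,5],[51,0],[54,0],[54,6],[56,7],[57,0]]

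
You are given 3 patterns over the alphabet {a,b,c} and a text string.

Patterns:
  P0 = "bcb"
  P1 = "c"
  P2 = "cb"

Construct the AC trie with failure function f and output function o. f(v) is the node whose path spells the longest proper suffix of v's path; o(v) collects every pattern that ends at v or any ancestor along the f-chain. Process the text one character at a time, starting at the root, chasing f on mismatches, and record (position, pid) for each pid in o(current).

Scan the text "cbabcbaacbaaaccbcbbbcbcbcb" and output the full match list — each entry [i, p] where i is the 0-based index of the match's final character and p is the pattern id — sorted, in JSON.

Build:
Trie (insert patterns):
  n0 'ε': b→1 c→4
  n1 'b': c→2
  n2 'bc': b→3
  n3 'bcb': ·  [P0 ends]
  n4 'c': b→5  [P1 ends]
  n5 'cb': ·  [P2 ends]

BFS fail/out derivation:
  n1('b'): parent n0 fail=0; on 'b' 0 → fail=0;  out ∅∪∅=∅
  n4('c'): parent n0 fail=0; on 'c' 0 → fail=0;  out {1}∪∅={1}
  n2('bc'): parent n1 fail=0; on 'c' 0 → fail=4;  out ∅∪{1}={1}
  n5('cb'): parent n4 fail=0; on 'b' 0 → fail=1;  out {2}∪∅={2}
  n3('bcb'): parent n2 fail=4; on 'b' 4 → fail=5;  out {0}∪{2}={0,2}

Run:
pos 0 'c': at 4  emit P1@[0:0]
pos 1 'b': at 5  emit P2@[0:1]
pos 2 'a': at 0 (fail-walked)
pos 3 'b': at 1
pos 4 'c': at 2  emit P1@[4:4]
pos 5 'b': at 3  emit P0@[3:5],P2@[4:5]
pos 6 'a': at 0 (fail-walked)
pos 7 'a': at 0
pos 8 'c': at 4  emit P1@[8:8]
pos 9 'b': at 5  emit P2@[8:9]
pos 10 'a': at 0 (fail-walked)
pos 11 'a': at 0
pos 12 'a': at 0
pos 13 'c': at 4  emit P1@[13:13]
pos 14 'c': at 4 (fail-walked)  emit P1@[14:14]
pos 15 'b': at 5  emit P2@[14:15]
pos 16 'c': at 2 (fail-walked)  emit P1@[16:16]
pos 17 'b': at 3  emit P0@[15:17],P2@[16:17]
pos 18 'b': at 1 (fail-walked)
pos 19 'b': at 1 (fail-walked)
pos 20 'c': at 2  emit P1@[20:20]
pos 21 'b': at 3  emit P0@[19:21],P2@[20:21]
pos 22 'c': at 2 (fail-walked)  emit P1@[22:22]
pos 23 'b': at 3  emit P0@[21:23],P2@[22:23]
pos 24 'c': at 2 (fail-walked)  emit P1@[24:24]
pos 25 'b': at 3  emit P0@[23:25],P2@[24:25]

Matches: [[0,1],[1,2],[4,1],[5,0],[5,2],[8,1],[9,2],[13,1],[14,1],[15,2],[16,1],[17,0],[17,2],[20,1],[21,0],[21,2],[22,1],[23,0],[23,2],[24,1],[25,0],[25,2]]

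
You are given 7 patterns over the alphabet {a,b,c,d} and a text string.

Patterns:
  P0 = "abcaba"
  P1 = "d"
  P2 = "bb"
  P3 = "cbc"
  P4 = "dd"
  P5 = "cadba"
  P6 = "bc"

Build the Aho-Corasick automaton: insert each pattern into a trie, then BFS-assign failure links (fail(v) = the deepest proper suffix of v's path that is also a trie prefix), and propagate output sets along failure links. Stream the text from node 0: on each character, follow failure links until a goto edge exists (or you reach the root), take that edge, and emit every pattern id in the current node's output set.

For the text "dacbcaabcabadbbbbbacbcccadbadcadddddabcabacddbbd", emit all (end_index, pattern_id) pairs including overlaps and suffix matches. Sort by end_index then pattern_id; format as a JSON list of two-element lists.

Construct AC machine:
Trie (insert patterns):
  n0 'ε': a→1 b→8 c→10 d→7
  n1 'a': b→2
  n2 'ab': c→3
  n3 'abc': a→4
  n4 'abca': b→5
  n5 'abcab': a→6
  n6 'abcaba': ·  ←P0
  n7 'd': d→13  ←P1
  n8 'b': b→9 c→18
  n9 'bb': ·  ←P2
  n10 'c': a→14 b→11
  n11 'cb': c→12
  n12 'cbc': ·  ←P3
  n13 'dd': ·  ←P4
  n14 'ca': d→15
  n15 'cad': b→16
  n16 'cadb': a→17
  n17 'cadba': ·  ←P5
  n18 'bc': ·  ←P6

Failure links (BFS by depth):
  n1('a'): parent n0 fail=0; on 'a' 0 → fail=0;  out ∅∪∅=∅
  n7('d'): parent n0 fail=0; on 'd' 0 → fail=0;  out {1}∪∅={1}
  n8('b'): parent n0 fail=0; on 'b' 0 → fail=0;  out ∅∪∅=∅
  n10('c'): parent n0 fail=0; on 'c' 0 → fail=0;  out ∅∪∅=∅
  n2('ab'): parent n1 fail=0; on 'b' 0 → fail=8;  out ∅∪∅=∅
  n9('bb'): parent n8 fail=0; on 'b' 0 → fail=8;  out {2}∪∅={2}
  n11('cb'): parent n10 fail=0; on 'b' 0 → fail=8;  out ∅∪∅=∅
  n13('dd'): parent n7 fail=0; on 'd' 0 → fail=7;  out {4}∪{1}={1,4}
  n14('ca'): parent n10 fail=0; on 'a' 0 → fail=1;  out ∅∪∅=∅
  n18('bc'): parent n8 fail=0; on 'c' 0 → fail=10;  out {6}∪∅={6}
  n3('abc'): parent n2 fail=8; on 'c' 8 → fail=18;  out ∅∪{6}={6}
  n12('cbc'): parent n11 fail=8; on 'c' 8 → fail=18;  out {3}∪{6}={3,6}
  n15('cad'): parent n14 fail=1; on 'd' 1→0 → fail=7;  out ∅∪{1}={1}
  n4('abca'): parent n3 fail=18; on 'a' 18→10 → fail=14;  out ∅∪∅=∅
  n16('cadb'): parent n15 fail=7; on 'b' 7→0 → fail=8;  out ∅∪∅=∅
  n5('abcab'): parent n4 fail=14; on 'b' 14→1 → fail=2;  out ∅∪∅=∅
  n17('cadba'): parent n16 fail=8; on 'a' 8→0 → fail=1;  out {5}∪∅={5}
  n6('abcaba'): parent n5 fail=2; on 'a' 2→8→0 → fail=1;  out {0}∪∅={0}

Scan:
pos 0 'd': at 7  ** P1@[0:0]
pos 1 'a': at 1 (via fail)
pos 2 'c': at 10 (via fail)
pos 3 'b': at 11
pos 4 'c': at 12  ** P3@[2:4],P6@[3:4]
pos 5 'a': at 14 (via fail)
pos 6 'a': at 1 (via fail)
pos 7 'b': at 2
pos 8 'c': at 3  ** P6@[7:8]
pos 9 'a': at 4
pos 10 'b': at 5
pos 11 'a': at 6  ** P0@[6:11]
pos 12 'd': at 7 (via fail)  ** P1@[12:12]
pos 13 'b': at 8 (via fail)
pos 14 'b': at 9  ** P2@[13:14]
pos 15 'b': at 9 (via fail)  ** P2@[14:15]
pos 16 'b': at 9 (via fail)  ** P2@[15:16]
pos 17 'b': at 9 (via fail)  ** P2@[16:17]
pos 18 'a': at 1 (via fail)
pos 19 'c': at 10 (via fail)
pos 20 'b': at 11
pos 21 'c': at 12  ** P3@[19:21],P6@[20:21]
pos 22 'c': at 10 (via fail)
pos 23 'c': at 10 (via fail)
pos 24 'a': at 14
pos 25 'd': at 15  ** P1@[25:25]
pos 26 'b': at 16
pos 27 'a': at 17  ** P5@[23:27]
pos 28 'd': at 7 (via fail)  ** P1@[28:28]
pos 29 'c': at 10 (via fail)
pos 30 'a': at 14
pos 31 'd': at 15  ** P1@[31:31]
pos 32 'd': at 13 (via fail)  ** P1@[32:32],P4@[31:32]
pos 33 'd': at 13 (via fail)  ** P1@[33:33],P4@[32:33]
pos 34 'd': at 13 (via fail)  ** P1@[34:34],P4@[33:34]
pos 35 'd': at 13 (via fail)  ** P1@[35:35],P4@[34:35]
pos 36 'a': at 1 (via fail)
pos 37 'b': at 2
pos 38 'c': at 3  ** P6@[37:38]
pos 39 'a': at 4
pos 40 'b': at 5
pos 41 'a': at 6  ** P0@[36:41]
pos 42 'c': at 10 (via fail)
pos 43 'd': at 7 (via fail)  ** P1@[43:43]
pos 44 'd': at 13  ** P1@[44:44],P4@[43:44]
pos 45 'b': at 8 (via fail)
pos 46 'b': at 9  ** P2@[45:46]
pos 47 'd': at 7 (via fail)  ** P1@[47:47]

Result: [[0,1],[4,3],[4,6],[8,6],[11,0],[12,1],[14,2],[15,2],[16,2],[17,2],[21,3],[21,6],[25,1],[27,5],[28,1],[31,1],[32,1],[32,4],[33,1],[33,4],[34,1],[34,4],[35,1],[35,4],[38,6],[41,0],[43,1],[44,1],[44,4],[46,2],[47,1]]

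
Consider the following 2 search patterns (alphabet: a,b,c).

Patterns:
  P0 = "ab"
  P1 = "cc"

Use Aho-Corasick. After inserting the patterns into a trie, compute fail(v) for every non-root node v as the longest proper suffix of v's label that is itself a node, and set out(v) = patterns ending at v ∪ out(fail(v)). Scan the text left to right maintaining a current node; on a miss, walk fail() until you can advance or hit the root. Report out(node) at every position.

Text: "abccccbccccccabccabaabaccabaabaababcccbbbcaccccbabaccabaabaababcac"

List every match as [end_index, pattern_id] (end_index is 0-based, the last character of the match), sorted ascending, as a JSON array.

Build:
Trie (insert patterns):
  n0 'ε': a→1 c→3
  n1 'a': b→2
  n2 'ab': ·  [P0 ends]
  n3 'c': c→4
  n4 'cc': ·  [P1 ends]

BFS fail/out derivation:
  fail(1) 'a': from fail(0)=0 chase 'a': 0 ⇒ 0;  out=∅∪out(0)=∅
  fail(3) 'c': from fail(0)=0 chase 'c': 0 ⇒ 0;  out=∅∪out(0)=∅
  fail(2) 'ab': from fail(1)=0 chase 'b': 0 ⇒ 0;  out={0}∪out(0)={0}
  fail(4) 'cc': from fail(3)=0 chase 'c': 0 ⇒ 3;  out={1}∪out(3)={1}

Text stream:
pos 0 'a': at 1
pos 1 'b': at 2  → match P0@[0:1]
pos 2 'c': at 3 (via fail)
pos 3 'c': at 4  → match P1@[2:3]
pos 4 'c': at 4 (via fail)  → match P1@[3:4]
pos 5 'c': at 4 (via fail)  → match P1@[4:5]
pos 6 'b': at 0 (via fail)
pos 7 'c': at 3
pos 8 'c': at 4  → match P1@[7:8]
pos 9 'c': at 4 (via fail)  → match P1@[8:9]
pos 10 'c': at 4 (via fail)  → match P1@[9:10]
pos 11 'c': at 4 (via fail)  → match P1@[10:11]
pos 12 'c': at 4 (via fail)  → match P1@[11:12]
pos 13 'a': at 1 (via fail)
pos 14 'b': at 2  → match P0@[13:14]
pos 15 'c': at 3 (via fail)
pos 16 'c': at 4  → match P1@[15:16]
pos 17 'a': at 1 (via fail)
pos 18 'b': at 2  → match P0@[17:18]
pos 19 'a': at 1 (via fail)
pos 20 'a': at 1 (via fail)
pos 21 'b': at 2  → match P0@[20:21]
pos 22 'a': at 1 (via fail)
pos 23 'c': at 3 (via fail)
pos 24 'c': at 4  → match P1@[23:24]
pos 25 'a': at 1 (via fail)
pos 26 'b': at 2  → match P0@[25:26]
pos 27 'a': at 1 (via fail)
pos 28 'a': at 1 (via fail)
pos 29 'b': at 2  → match P0@[28:29]
pos 30 'a': at 1 (via fail)
pos 31 'a': at 1 (via fail)
pos 32 'b': at 2  → match P0@[31:32]
pos 33 'a': at 1 (via fail)
pos 34 'b': at 2  → match P0@[33:34]
pos 35 'c': at 3 (via fail)
pos 36 'c': at 4  → match P1@[35:36]
pos 37 'c': at 4 (via fail)  → match P1@[36:37]
pos 38 'b': at 0 (via fail)
pos 39 'b': at 0
pos 40 'b': at 0
pos 41 'c': at 3
pos 42 'a': at 1 (via fail)
pos 43 'c': at 3 (via fail)
pos 44 'c': at 4  → match P1@[43:44]
pos 45 'c': at 4 (via fail)  → match P1@[44:45]
pos 46 'c': at 4 (via fail)  → match P1@[45:46]
pos 47 'b': at 0 (via fail)
pos 48 'a': at 1
pos 49 'b': at 2  → match P0@[48:49]
pos 50 'a': at 1 (via fail)
pos 51 'c': at 3 (via fail)
pos 52 'c': at 4  → match P1@[51:52]
pos 53 'a': at 1 (via fail)
pos 54 'b': at 2  → match P0@[53:54]
pos 55 'a': at 1 (via fail)
pos 56 'a': at 1 (via fail)
pos 57 'b': at 2  → match P0@[56:57]
pos 58 'a': at 1 (via fail)
pos 59 'a': at 1 (via fail)
pos 60 'b': at 2  → match P0@[59:60]
pos 61 'a': at 1 (via fail)
pos 62 'b': at 2  → match P0@[61:62]
pos 63 'c': at 3 (via fail)
pos 64 'a': at 1 (via fail)
pos 65 'c': at 3 (via fail)

Matches: [[1,0],[3,1],[4,1],[5,1],[8,1],[9,1],[10,1],[11,1],[12,1],[14,0],[16,1],[18,0],[21,0],[24,1],[26,0],[29,0],[32,0],[34,0],[36,1],[37,1],[44,1],[45,1],[46,1],[49,0],[52,1],[54,0],[57,0],[60,0],[62,0]]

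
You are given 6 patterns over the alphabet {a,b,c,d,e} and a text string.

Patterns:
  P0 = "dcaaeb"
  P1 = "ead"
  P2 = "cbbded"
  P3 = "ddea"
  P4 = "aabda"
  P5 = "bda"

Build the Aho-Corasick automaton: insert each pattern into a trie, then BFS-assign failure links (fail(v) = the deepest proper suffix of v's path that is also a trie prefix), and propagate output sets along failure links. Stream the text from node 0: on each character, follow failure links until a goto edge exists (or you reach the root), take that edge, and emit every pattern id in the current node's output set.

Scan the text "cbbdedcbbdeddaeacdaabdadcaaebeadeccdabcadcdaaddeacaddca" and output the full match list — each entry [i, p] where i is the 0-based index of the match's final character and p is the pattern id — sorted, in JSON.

Build automaton:
Trie nodes:
  n0 'ε': a→19 b→24 c→10 d→1 e→7
  n1 'd': c→2 d→16
  n2 'dc': a→3
  n3 'dca': a→4
  n4 'dcaa': e→5
  n5 'dcaae': b→6
  n6 'dcaaeb': ·  [P0 ends]
  n7 'e': a→8
  n8 'ea': d→9
  n9 'ead': ·  [P1 ends]
  n10 'c': b→11
  n11 'cb': b→12
  n12 'cbb': d→13
  n13 'cbbd': e→14
  n14 'cbbde': d→15
  n15 'cbbded': ·  [P2 ends]
  n16 'dd': e→17
  n17 'dde': a→18
  n18 'ddea': ·  [P3 ends]
  n19 'a': a→20
  n20 'aa': b→21
  n21 'aab': d→22
  n22 'aabd': a→23
  n23 'aabda': ·  [P4 ends]
  n24 'b': d→25
  n25 'bd': a→26
  n26 'bda': ·  [P5 ends]

Failure links (BFS by depth):
  n1('d'): parent n0 fail=0; on 'd' 0 → fail=0;  out ∅∪∅=∅
  n7('e'): parent n0 fail=0; on 'e' 0 → fail=0;  out ∅∪∅=∅
  n10('c'): parent n0 fail=0; on 'c' 0 → fail=0;  out ∅∪∅=∅
  n19('a'): parent n0 fail=0; on 'a' 0 → fail=0;  out ∅∪∅=∅
  n24('b'): parent n0 fail=0; on 'b' 0 → fail=0;  out ∅∪∅=∅
  n2('dc'): parent n1 fail=0; on 'c' 0 → fail=10;  out ∅∪∅=∅
  n8('ea'): parent n7 fail=0; on 'a' 0 → fail=19;  out ∅∪∅=∅
  n11('cb'): parent n10 fail=0; on 'b' 0 → fail=24;  out ∅∪∅=∅
  n16('dd'): parent n1 fail=0; on 'd' 0 → fail=1;  out ∅∪∅=∅
  n20('aa'): parent n19 fail=0; on 'a' 0 → fail=19;  out ∅∪∅=∅
  n25('bd'): parent n24 fail=0; on 'd' 0 → fail=1;  out ∅∪∅=∅
  n3('dca'): parent n2 fail=10; on 'a' 10→0 → fail=19;  out ∅∪∅=∅
  n9('ead'): parent n8 fail=19; on 'd' 19→0 → fail=1;  out {1}∪∅={1}
  n12('cbb'): parent n11 fail=24; on 'b' 24→0 → fail=24;  out ∅∪∅=∅
  n17('dde'): parent n16 fail=1; on 'e' 1→0 → fail=7;  out ∅∪∅=∅
  n21('aab'): parent n20 fail=19; on 'b' 19→0 → fail=24;  out ∅∪∅=∅
  n26('bda'): parent n25 fail=1; on 'a' 1→0 → fail=19;  out {5}∪∅={5}
  n4('dcaa'): parent n3 fail=19; on 'a' 19 → fail=20;  out ∅∪∅=∅
  n13('cbbd'): parent n12 fail=24; on 'd' 24 → fail=25;  out ∅∪∅=∅
  n18('ddea'): parent n17 fail=7; on 'a' 7 → fail=8;  out {3}∪∅={3}
  n22('aabd'): parent n21 fail=24; on 'd' 24 → fail=25;  out ∅∪∅=∅
  n5('dcaae'): parent n4 fail=20; on 'e' 20→19→0 → fail=7;  out ∅∪∅=∅
  n14('cbbde'): parent n13 fail=25; on 'e' 25→1→0 → fail=7;  out ∅∪∅=∅
  n23('aabda'): parent n22 fail=25; on 'a' 25 → fail=26;  out {4}∪{5}={4,5}
  n6('dcaaeb'): parent n5 fail=7; on 'b' 7→0 → fail=24;  out {0}∪∅={0}
  n15('cbbded'): parent n14 fail=7; on 'd' 7→0 → fail=1;  out {2}∪∅={2}

Scan:
i=0 'c': node 0→10
i=1 'b': node 10→11
i=2 'b': node 11→12
i=3 'd': node 12→13
i=4 'e': node 13→14
i=5 'd': node 14→15  emit P2@[0:5]
i=6 'c': node 15→2 (via fail)
i=7 'b': node 2→11 (via fail)
i=8 'b': node 11→12
i=9 'd': node 12→13
i=10 'e': node 13→14
i=11 'd': node 14→15  emit P2@[6:11]
i=12 'd': node 15→16 (via fail)
i=13 'a': node 16→19 (via fail)
i=14 'e': node 19→7 (via fail)
i=15 'a': node 7→8
i=16 'c': node 8→10 (via fail)
i=17 'd': node 10→1 (via fail)
i=18 'a': node 1→19 (via fail)
i=19 'a': node 19→20
i=20 'b': node 20→21
i=21 'd': node 21→22
i=22 'a': node 22→23  emit P4@[18:22],P5@[20:22]
i=23 'd': node 23→1 (via fail)
i=24 'c': node 1→2
i=25 'a': node 2→3
i=26 'a': node 3→4
i=27 'e': node 4→5
i=28 'b': node 5→6  emit P0@[23:28]
i=29 'e': node 6→7 (via fail)
i=30 'a': node 7→8
i=31 'd': node 8→9  emit P1@[29:31]
i=32 'e': node 9→7 (via fail)
i=33 'c': node 7→10 (via fail)
i=34 'c': node 10→10 (via fail)
i=35 'd': node 10→1 (via fail)
i=36 'a': node 1→19 (via fail)
i=37 'b': node 19→24 (via fail)
i=38 'c': node 24→10 (via fail)
i=39 'a': node 10→19 (via fail)
i=40 'd': node 19→1 (via fail)
i=41 'c': node 1→2
i=42 'd': node 2→1 (via fail)
i=43 'a': node 1→19 (via fail)
i=44 'a': node 19→20
i=45 'd': node 20→1 (via fail)
i=46 'd': node 1→16
i=47 'e': node 16→17
i=48 'a': node 17→18  emit P3@[45:48]
i=49 'c': node 18→10 (via fail)
i=50 'a': node 10→19 (via fail)
i=51 'd': node 19→1 (via fail)
i=52 'd': node 1→16
i=53 'c': node 16→2 (via fail)
i=54 'a': node 2→3

All matches (sorted): [[5,2],[11,2],[22,4],[22,5],[28,0],[31,1],[48,3]]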